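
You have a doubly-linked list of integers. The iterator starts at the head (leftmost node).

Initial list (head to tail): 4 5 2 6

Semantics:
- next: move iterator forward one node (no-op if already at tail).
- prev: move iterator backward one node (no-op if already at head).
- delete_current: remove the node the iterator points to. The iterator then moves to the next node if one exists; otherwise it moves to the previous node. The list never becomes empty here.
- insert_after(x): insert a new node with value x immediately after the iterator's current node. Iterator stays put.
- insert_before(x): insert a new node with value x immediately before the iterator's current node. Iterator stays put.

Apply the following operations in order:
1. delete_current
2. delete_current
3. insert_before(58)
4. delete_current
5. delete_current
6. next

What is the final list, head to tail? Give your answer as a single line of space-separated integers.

Answer: 58

Derivation:
After 1 (delete_current): list=[5, 2, 6] cursor@5
After 2 (delete_current): list=[2, 6] cursor@2
After 3 (insert_before(58)): list=[58, 2, 6] cursor@2
After 4 (delete_current): list=[58, 6] cursor@6
After 5 (delete_current): list=[58] cursor@58
After 6 (next): list=[58] cursor@58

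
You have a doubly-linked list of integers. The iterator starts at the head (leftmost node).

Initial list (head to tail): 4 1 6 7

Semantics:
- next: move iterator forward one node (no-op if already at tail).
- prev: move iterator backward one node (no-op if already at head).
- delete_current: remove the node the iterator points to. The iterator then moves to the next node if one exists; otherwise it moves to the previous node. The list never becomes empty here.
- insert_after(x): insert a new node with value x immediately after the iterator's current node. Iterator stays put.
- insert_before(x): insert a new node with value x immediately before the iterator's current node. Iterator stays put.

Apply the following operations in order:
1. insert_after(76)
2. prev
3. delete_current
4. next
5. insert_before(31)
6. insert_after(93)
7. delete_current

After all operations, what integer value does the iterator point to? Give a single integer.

After 1 (insert_after(76)): list=[4, 76, 1, 6, 7] cursor@4
After 2 (prev): list=[4, 76, 1, 6, 7] cursor@4
After 3 (delete_current): list=[76, 1, 6, 7] cursor@76
After 4 (next): list=[76, 1, 6, 7] cursor@1
After 5 (insert_before(31)): list=[76, 31, 1, 6, 7] cursor@1
After 6 (insert_after(93)): list=[76, 31, 1, 93, 6, 7] cursor@1
After 7 (delete_current): list=[76, 31, 93, 6, 7] cursor@93

Answer: 93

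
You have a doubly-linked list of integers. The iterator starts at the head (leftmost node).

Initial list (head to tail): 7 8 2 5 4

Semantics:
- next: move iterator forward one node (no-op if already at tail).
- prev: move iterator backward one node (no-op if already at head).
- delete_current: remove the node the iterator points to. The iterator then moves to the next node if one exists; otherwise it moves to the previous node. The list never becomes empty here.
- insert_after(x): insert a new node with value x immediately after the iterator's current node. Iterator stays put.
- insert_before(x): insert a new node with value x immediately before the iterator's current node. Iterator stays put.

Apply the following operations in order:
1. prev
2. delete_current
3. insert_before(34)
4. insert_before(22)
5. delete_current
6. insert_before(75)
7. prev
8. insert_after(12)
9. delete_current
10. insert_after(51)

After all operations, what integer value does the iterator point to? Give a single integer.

After 1 (prev): list=[7, 8, 2, 5, 4] cursor@7
After 2 (delete_current): list=[8, 2, 5, 4] cursor@8
After 3 (insert_before(34)): list=[34, 8, 2, 5, 4] cursor@8
After 4 (insert_before(22)): list=[34, 22, 8, 2, 5, 4] cursor@8
After 5 (delete_current): list=[34, 22, 2, 5, 4] cursor@2
After 6 (insert_before(75)): list=[34, 22, 75, 2, 5, 4] cursor@2
After 7 (prev): list=[34, 22, 75, 2, 5, 4] cursor@75
After 8 (insert_after(12)): list=[34, 22, 75, 12, 2, 5, 4] cursor@75
After 9 (delete_current): list=[34, 22, 12, 2, 5, 4] cursor@12
After 10 (insert_after(51)): list=[34, 22, 12, 51, 2, 5, 4] cursor@12

Answer: 12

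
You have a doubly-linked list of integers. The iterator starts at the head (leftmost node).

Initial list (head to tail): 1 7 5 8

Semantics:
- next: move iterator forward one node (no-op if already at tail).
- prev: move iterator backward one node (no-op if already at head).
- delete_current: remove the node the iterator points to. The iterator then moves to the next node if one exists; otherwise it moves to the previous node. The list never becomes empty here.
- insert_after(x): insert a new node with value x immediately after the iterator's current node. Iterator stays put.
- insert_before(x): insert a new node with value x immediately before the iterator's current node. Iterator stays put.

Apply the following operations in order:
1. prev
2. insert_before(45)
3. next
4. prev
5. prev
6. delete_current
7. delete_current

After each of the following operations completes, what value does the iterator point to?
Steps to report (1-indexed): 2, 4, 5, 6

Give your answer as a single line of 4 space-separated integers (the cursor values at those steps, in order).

Answer: 1 1 45 1

Derivation:
After 1 (prev): list=[1, 7, 5, 8] cursor@1
After 2 (insert_before(45)): list=[45, 1, 7, 5, 8] cursor@1
After 3 (next): list=[45, 1, 7, 5, 8] cursor@7
After 4 (prev): list=[45, 1, 7, 5, 8] cursor@1
After 5 (prev): list=[45, 1, 7, 5, 8] cursor@45
After 6 (delete_current): list=[1, 7, 5, 8] cursor@1
After 7 (delete_current): list=[7, 5, 8] cursor@7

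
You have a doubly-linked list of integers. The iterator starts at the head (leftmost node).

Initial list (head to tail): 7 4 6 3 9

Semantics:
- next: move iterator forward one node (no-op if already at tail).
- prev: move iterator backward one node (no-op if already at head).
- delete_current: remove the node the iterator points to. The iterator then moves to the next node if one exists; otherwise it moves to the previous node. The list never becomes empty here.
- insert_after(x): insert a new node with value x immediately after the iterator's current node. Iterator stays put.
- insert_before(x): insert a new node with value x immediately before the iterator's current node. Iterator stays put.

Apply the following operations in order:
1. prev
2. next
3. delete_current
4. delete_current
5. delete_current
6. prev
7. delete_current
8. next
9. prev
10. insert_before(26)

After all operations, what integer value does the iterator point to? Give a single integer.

Answer: 9

Derivation:
After 1 (prev): list=[7, 4, 6, 3, 9] cursor@7
After 2 (next): list=[7, 4, 6, 3, 9] cursor@4
After 3 (delete_current): list=[7, 6, 3, 9] cursor@6
After 4 (delete_current): list=[7, 3, 9] cursor@3
After 5 (delete_current): list=[7, 9] cursor@9
After 6 (prev): list=[7, 9] cursor@7
After 7 (delete_current): list=[9] cursor@9
After 8 (next): list=[9] cursor@9
After 9 (prev): list=[9] cursor@9
After 10 (insert_before(26)): list=[26, 9] cursor@9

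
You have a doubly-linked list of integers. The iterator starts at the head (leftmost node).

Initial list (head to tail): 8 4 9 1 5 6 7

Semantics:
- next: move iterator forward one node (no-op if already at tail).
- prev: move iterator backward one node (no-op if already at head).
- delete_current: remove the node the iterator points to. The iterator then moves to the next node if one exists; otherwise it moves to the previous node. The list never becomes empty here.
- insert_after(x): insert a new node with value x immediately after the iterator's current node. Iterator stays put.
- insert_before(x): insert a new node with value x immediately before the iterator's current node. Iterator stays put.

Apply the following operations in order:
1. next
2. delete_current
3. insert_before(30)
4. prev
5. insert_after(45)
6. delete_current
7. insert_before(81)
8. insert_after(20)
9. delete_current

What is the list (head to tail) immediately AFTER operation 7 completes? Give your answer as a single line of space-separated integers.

After 1 (next): list=[8, 4, 9, 1, 5, 6, 7] cursor@4
After 2 (delete_current): list=[8, 9, 1, 5, 6, 7] cursor@9
After 3 (insert_before(30)): list=[8, 30, 9, 1, 5, 6, 7] cursor@9
After 4 (prev): list=[8, 30, 9, 1, 5, 6, 7] cursor@30
After 5 (insert_after(45)): list=[8, 30, 45, 9, 1, 5, 6, 7] cursor@30
After 6 (delete_current): list=[8, 45, 9, 1, 5, 6, 7] cursor@45
After 7 (insert_before(81)): list=[8, 81, 45, 9, 1, 5, 6, 7] cursor@45

Answer: 8 81 45 9 1 5 6 7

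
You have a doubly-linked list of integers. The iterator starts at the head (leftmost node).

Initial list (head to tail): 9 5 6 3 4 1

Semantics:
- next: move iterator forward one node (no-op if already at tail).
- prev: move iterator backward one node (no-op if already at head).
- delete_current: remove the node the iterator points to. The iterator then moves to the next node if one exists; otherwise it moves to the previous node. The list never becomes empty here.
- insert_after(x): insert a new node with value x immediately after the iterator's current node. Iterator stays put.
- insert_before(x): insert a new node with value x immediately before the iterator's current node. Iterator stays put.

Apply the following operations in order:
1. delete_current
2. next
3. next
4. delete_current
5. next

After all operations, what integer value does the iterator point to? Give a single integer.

Answer: 1

Derivation:
After 1 (delete_current): list=[5, 6, 3, 4, 1] cursor@5
After 2 (next): list=[5, 6, 3, 4, 1] cursor@6
After 3 (next): list=[5, 6, 3, 4, 1] cursor@3
After 4 (delete_current): list=[5, 6, 4, 1] cursor@4
After 5 (next): list=[5, 6, 4, 1] cursor@1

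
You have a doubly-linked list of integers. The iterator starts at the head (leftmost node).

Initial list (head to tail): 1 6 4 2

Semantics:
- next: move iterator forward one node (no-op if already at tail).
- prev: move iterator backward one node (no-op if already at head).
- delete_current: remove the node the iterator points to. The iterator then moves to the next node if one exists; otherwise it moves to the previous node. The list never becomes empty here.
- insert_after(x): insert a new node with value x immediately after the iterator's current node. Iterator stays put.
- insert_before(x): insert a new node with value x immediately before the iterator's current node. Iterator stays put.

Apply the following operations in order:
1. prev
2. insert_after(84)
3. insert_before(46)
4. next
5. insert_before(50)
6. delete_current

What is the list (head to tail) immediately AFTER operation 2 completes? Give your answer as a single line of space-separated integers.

Answer: 1 84 6 4 2

Derivation:
After 1 (prev): list=[1, 6, 4, 2] cursor@1
After 2 (insert_after(84)): list=[1, 84, 6, 4, 2] cursor@1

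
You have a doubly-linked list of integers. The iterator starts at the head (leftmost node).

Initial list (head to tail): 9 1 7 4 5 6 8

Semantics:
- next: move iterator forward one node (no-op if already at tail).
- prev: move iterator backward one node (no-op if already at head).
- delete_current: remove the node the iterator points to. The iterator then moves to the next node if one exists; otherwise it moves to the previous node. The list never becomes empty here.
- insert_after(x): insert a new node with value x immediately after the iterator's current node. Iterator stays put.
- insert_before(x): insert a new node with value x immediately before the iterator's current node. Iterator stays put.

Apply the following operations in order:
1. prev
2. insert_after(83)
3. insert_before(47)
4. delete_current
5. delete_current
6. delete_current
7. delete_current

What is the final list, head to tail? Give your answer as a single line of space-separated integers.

Answer: 47 4 5 6 8

Derivation:
After 1 (prev): list=[9, 1, 7, 4, 5, 6, 8] cursor@9
After 2 (insert_after(83)): list=[9, 83, 1, 7, 4, 5, 6, 8] cursor@9
After 3 (insert_before(47)): list=[47, 9, 83, 1, 7, 4, 5, 6, 8] cursor@9
After 4 (delete_current): list=[47, 83, 1, 7, 4, 5, 6, 8] cursor@83
After 5 (delete_current): list=[47, 1, 7, 4, 5, 6, 8] cursor@1
After 6 (delete_current): list=[47, 7, 4, 5, 6, 8] cursor@7
After 7 (delete_current): list=[47, 4, 5, 6, 8] cursor@4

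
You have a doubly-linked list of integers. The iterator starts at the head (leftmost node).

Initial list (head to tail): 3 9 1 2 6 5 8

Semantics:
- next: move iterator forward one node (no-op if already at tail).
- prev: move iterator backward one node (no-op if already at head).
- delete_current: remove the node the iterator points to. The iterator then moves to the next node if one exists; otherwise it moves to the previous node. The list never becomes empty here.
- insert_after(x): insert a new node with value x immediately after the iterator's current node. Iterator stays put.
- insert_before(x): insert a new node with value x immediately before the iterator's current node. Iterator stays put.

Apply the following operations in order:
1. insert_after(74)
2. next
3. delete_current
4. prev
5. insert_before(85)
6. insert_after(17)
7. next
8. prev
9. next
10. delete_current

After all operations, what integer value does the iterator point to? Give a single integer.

Answer: 9

Derivation:
After 1 (insert_after(74)): list=[3, 74, 9, 1, 2, 6, 5, 8] cursor@3
After 2 (next): list=[3, 74, 9, 1, 2, 6, 5, 8] cursor@74
After 3 (delete_current): list=[3, 9, 1, 2, 6, 5, 8] cursor@9
After 4 (prev): list=[3, 9, 1, 2, 6, 5, 8] cursor@3
After 5 (insert_before(85)): list=[85, 3, 9, 1, 2, 6, 5, 8] cursor@3
After 6 (insert_after(17)): list=[85, 3, 17, 9, 1, 2, 6, 5, 8] cursor@3
After 7 (next): list=[85, 3, 17, 9, 1, 2, 6, 5, 8] cursor@17
After 8 (prev): list=[85, 3, 17, 9, 1, 2, 6, 5, 8] cursor@3
After 9 (next): list=[85, 3, 17, 9, 1, 2, 6, 5, 8] cursor@17
After 10 (delete_current): list=[85, 3, 9, 1, 2, 6, 5, 8] cursor@9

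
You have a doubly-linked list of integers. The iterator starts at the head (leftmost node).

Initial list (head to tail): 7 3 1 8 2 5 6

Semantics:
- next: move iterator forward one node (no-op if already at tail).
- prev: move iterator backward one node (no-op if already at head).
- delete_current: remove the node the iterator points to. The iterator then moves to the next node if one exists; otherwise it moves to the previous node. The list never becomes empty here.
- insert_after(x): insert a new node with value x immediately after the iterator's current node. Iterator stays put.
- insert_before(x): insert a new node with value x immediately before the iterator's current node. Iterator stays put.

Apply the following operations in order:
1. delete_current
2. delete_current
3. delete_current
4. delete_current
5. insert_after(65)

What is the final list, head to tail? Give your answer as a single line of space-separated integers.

Answer: 2 65 5 6

Derivation:
After 1 (delete_current): list=[3, 1, 8, 2, 5, 6] cursor@3
After 2 (delete_current): list=[1, 8, 2, 5, 6] cursor@1
After 3 (delete_current): list=[8, 2, 5, 6] cursor@8
After 4 (delete_current): list=[2, 5, 6] cursor@2
After 5 (insert_after(65)): list=[2, 65, 5, 6] cursor@2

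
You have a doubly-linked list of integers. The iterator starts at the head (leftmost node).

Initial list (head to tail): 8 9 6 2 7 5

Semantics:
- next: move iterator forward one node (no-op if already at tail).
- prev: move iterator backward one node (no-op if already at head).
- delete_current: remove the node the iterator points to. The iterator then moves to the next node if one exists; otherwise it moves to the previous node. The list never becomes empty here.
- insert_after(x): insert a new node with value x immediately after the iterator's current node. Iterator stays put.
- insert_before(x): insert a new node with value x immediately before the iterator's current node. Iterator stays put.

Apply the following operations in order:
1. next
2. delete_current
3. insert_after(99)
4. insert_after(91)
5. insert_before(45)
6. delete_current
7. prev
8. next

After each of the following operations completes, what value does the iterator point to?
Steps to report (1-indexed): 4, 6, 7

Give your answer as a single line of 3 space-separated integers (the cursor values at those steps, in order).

Answer: 6 91 45

Derivation:
After 1 (next): list=[8, 9, 6, 2, 7, 5] cursor@9
After 2 (delete_current): list=[8, 6, 2, 7, 5] cursor@6
After 3 (insert_after(99)): list=[8, 6, 99, 2, 7, 5] cursor@6
After 4 (insert_after(91)): list=[8, 6, 91, 99, 2, 7, 5] cursor@6
After 5 (insert_before(45)): list=[8, 45, 6, 91, 99, 2, 7, 5] cursor@6
After 6 (delete_current): list=[8, 45, 91, 99, 2, 7, 5] cursor@91
After 7 (prev): list=[8, 45, 91, 99, 2, 7, 5] cursor@45
After 8 (next): list=[8, 45, 91, 99, 2, 7, 5] cursor@91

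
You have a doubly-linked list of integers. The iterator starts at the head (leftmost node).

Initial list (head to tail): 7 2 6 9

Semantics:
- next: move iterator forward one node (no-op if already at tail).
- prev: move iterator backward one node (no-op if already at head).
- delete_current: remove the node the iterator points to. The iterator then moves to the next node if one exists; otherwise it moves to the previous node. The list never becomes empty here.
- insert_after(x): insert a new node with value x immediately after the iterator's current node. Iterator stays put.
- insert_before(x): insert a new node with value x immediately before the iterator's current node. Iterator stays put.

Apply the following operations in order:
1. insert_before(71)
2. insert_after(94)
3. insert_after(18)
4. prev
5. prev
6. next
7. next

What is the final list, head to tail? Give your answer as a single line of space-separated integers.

After 1 (insert_before(71)): list=[71, 7, 2, 6, 9] cursor@7
After 2 (insert_after(94)): list=[71, 7, 94, 2, 6, 9] cursor@7
After 3 (insert_after(18)): list=[71, 7, 18, 94, 2, 6, 9] cursor@7
After 4 (prev): list=[71, 7, 18, 94, 2, 6, 9] cursor@71
After 5 (prev): list=[71, 7, 18, 94, 2, 6, 9] cursor@71
After 6 (next): list=[71, 7, 18, 94, 2, 6, 9] cursor@7
After 7 (next): list=[71, 7, 18, 94, 2, 6, 9] cursor@18

Answer: 71 7 18 94 2 6 9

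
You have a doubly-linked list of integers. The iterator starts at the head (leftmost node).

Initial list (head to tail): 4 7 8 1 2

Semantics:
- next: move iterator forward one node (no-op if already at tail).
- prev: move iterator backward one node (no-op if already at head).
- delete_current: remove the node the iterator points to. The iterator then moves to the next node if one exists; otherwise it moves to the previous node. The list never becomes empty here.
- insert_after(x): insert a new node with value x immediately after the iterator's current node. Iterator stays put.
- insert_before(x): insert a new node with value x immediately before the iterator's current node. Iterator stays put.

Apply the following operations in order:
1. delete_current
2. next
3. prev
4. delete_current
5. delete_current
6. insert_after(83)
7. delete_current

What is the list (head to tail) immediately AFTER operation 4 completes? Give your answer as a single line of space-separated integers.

After 1 (delete_current): list=[7, 8, 1, 2] cursor@7
After 2 (next): list=[7, 8, 1, 2] cursor@8
After 3 (prev): list=[7, 8, 1, 2] cursor@7
After 4 (delete_current): list=[8, 1, 2] cursor@8

Answer: 8 1 2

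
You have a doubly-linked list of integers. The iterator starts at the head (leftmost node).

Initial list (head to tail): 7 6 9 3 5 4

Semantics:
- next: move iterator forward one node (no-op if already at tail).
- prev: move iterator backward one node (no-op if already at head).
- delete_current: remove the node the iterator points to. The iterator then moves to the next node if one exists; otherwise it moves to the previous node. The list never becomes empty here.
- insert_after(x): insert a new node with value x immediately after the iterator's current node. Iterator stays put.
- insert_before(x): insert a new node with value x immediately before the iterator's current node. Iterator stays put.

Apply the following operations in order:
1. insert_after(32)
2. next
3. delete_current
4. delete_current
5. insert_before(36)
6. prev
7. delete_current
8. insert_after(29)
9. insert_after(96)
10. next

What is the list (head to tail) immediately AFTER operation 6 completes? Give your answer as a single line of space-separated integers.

After 1 (insert_after(32)): list=[7, 32, 6, 9, 3, 5, 4] cursor@7
After 2 (next): list=[7, 32, 6, 9, 3, 5, 4] cursor@32
After 3 (delete_current): list=[7, 6, 9, 3, 5, 4] cursor@6
After 4 (delete_current): list=[7, 9, 3, 5, 4] cursor@9
After 5 (insert_before(36)): list=[7, 36, 9, 3, 5, 4] cursor@9
After 6 (prev): list=[7, 36, 9, 3, 5, 4] cursor@36

Answer: 7 36 9 3 5 4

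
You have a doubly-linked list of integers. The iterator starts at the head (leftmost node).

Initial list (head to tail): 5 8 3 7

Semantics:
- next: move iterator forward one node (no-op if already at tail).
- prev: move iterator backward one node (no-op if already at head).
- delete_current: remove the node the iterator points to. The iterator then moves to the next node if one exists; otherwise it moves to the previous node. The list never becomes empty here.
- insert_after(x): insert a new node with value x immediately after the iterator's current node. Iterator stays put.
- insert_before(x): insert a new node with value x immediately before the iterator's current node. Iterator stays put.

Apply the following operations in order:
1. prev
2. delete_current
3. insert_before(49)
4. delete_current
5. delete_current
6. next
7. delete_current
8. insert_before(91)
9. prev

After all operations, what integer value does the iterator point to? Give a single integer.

After 1 (prev): list=[5, 8, 3, 7] cursor@5
After 2 (delete_current): list=[8, 3, 7] cursor@8
After 3 (insert_before(49)): list=[49, 8, 3, 7] cursor@8
After 4 (delete_current): list=[49, 3, 7] cursor@3
After 5 (delete_current): list=[49, 7] cursor@7
After 6 (next): list=[49, 7] cursor@7
After 7 (delete_current): list=[49] cursor@49
After 8 (insert_before(91)): list=[91, 49] cursor@49
After 9 (prev): list=[91, 49] cursor@91

Answer: 91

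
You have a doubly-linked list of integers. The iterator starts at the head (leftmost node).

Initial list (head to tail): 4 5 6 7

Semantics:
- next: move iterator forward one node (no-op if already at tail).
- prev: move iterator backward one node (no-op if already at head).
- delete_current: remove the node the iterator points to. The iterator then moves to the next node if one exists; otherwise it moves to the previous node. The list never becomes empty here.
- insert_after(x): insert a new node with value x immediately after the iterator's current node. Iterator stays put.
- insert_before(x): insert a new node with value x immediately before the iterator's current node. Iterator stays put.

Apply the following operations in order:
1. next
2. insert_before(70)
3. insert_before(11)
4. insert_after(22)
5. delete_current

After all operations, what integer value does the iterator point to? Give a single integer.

After 1 (next): list=[4, 5, 6, 7] cursor@5
After 2 (insert_before(70)): list=[4, 70, 5, 6, 7] cursor@5
After 3 (insert_before(11)): list=[4, 70, 11, 5, 6, 7] cursor@5
After 4 (insert_after(22)): list=[4, 70, 11, 5, 22, 6, 7] cursor@5
After 5 (delete_current): list=[4, 70, 11, 22, 6, 7] cursor@22

Answer: 22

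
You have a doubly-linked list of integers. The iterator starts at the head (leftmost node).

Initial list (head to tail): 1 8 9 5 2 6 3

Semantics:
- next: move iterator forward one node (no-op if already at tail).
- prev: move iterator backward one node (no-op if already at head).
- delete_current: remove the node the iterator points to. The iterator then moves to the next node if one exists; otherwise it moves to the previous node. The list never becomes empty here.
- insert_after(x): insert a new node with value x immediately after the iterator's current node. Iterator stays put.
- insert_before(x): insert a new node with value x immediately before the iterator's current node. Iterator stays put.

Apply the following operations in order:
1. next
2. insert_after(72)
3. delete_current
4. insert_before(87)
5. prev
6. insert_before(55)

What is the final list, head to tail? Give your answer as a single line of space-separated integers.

Answer: 1 55 87 72 9 5 2 6 3

Derivation:
After 1 (next): list=[1, 8, 9, 5, 2, 6, 3] cursor@8
After 2 (insert_after(72)): list=[1, 8, 72, 9, 5, 2, 6, 3] cursor@8
After 3 (delete_current): list=[1, 72, 9, 5, 2, 6, 3] cursor@72
After 4 (insert_before(87)): list=[1, 87, 72, 9, 5, 2, 6, 3] cursor@72
After 5 (prev): list=[1, 87, 72, 9, 5, 2, 6, 3] cursor@87
After 6 (insert_before(55)): list=[1, 55, 87, 72, 9, 5, 2, 6, 3] cursor@87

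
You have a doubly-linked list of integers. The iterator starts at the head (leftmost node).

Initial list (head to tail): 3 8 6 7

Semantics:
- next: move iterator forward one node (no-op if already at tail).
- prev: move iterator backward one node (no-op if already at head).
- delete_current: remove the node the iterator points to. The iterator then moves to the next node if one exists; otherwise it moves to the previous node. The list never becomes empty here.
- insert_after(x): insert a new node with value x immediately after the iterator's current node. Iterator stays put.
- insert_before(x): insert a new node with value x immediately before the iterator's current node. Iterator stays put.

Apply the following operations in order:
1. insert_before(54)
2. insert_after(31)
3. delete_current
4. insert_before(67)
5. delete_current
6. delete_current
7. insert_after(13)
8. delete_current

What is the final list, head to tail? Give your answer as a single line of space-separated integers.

Answer: 54 67 13 7

Derivation:
After 1 (insert_before(54)): list=[54, 3, 8, 6, 7] cursor@3
After 2 (insert_after(31)): list=[54, 3, 31, 8, 6, 7] cursor@3
After 3 (delete_current): list=[54, 31, 8, 6, 7] cursor@31
After 4 (insert_before(67)): list=[54, 67, 31, 8, 6, 7] cursor@31
After 5 (delete_current): list=[54, 67, 8, 6, 7] cursor@8
After 6 (delete_current): list=[54, 67, 6, 7] cursor@6
After 7 (insert_after(13)): list=[54, 67, 6, 13, 7] cursor@6
After 8 (delete_current): list=[54, 67, 13, 7] cursor@13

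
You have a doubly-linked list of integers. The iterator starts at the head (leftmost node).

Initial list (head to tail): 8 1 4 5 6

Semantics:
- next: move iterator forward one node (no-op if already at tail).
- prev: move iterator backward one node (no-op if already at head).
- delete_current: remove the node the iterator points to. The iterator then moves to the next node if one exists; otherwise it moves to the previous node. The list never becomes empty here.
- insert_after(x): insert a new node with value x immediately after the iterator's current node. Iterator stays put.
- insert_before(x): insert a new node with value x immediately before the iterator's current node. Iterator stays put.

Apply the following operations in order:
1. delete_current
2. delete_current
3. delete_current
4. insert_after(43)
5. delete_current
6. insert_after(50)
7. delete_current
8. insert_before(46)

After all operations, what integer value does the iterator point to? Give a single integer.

Answer: 50

Derivation:
After 1 (delete_current): list=[1, 4, 5, 6] cursor@1
After 2 (delete_current): list=[4, 5, 6] cursor@4
After 3 (delete_current): list=[5, 6] cursor@5
After 4 (insert_after(43)): list=[5, 43, 6] cursor@5
After 5 (delete_current): list=[43, 6] cursor@43
After 6 (insert_after(50)): list=[43, 50, 6] cursor@43
After 7 (delete_current): list=[50, 6] cursor@50
After 8 (insert_before(46)): list=[46, 50, 6] cursor@50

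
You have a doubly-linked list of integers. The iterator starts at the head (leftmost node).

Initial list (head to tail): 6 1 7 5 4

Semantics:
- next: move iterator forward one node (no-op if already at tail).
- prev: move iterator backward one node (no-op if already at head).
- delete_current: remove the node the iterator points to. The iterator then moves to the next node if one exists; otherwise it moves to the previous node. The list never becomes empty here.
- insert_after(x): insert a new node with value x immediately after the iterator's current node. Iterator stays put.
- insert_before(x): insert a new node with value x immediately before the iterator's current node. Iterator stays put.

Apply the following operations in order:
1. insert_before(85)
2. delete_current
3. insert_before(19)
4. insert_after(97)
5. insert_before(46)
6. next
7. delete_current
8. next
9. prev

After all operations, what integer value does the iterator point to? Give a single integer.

Answer: 7

Derivation:
After 1 (insert_before(85)): list=[85, 6, 1, 7, 5, 4] cursor@6
After 2 (delete_current): list=[85, 1, 7, 5, 4] cursor@1
After 3 (insert_before(19)): list=[85, 19, 1, 7, 5, 4] cursor@1
After 4 (insert_after(97)): list=[85, 19, 1, 97, 7, 5, 4] cursor@1
After 5 (insert_before(46)): list=[85, 19, 46, 1, 97, 7, 5, 4] cursor@1
After 6 (next): list=[85, 19, 46, 1, 97, 7, 5, 4] cursor@97
After 7 (delete_current): list=[85, 19, 46, 1, 7, 5, 4] cursor@7
After 8 (next): list=[85, 19, 46, 1, 7, 5, 4] cursor@5
After 9 (prev): list=[85, 19, 46, 1, 7, 5, 4] cursor@7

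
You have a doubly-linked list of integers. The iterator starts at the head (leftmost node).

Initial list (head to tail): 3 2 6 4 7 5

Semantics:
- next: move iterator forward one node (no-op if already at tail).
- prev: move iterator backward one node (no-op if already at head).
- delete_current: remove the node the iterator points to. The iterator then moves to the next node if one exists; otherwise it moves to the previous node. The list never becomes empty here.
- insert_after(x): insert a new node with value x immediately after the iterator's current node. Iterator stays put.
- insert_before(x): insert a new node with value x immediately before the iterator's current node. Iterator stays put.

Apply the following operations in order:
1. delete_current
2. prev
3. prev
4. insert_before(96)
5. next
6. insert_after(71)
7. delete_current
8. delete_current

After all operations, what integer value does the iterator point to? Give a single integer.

After 1 (delete_current): list=[2, 6, 4, 7, 5] cursor@2
After 2 (prev): list=[2, 6, 4, 7, 5] cursor@2
After 3 (prev): list=[2, 6, 4, 7, 5] cursor@2
After 4 (insert_before(96)): list=[96, 2, 6, 4, 7, 5] cursor@2
After 5 (next): list=[96, 2, 6, 4, 7, 5] cursor@6
After 6 (insert_after(71)): list=[96, 2, 6, 71, 4, 7, 5] cursor@6
After 7 (delete_current): list=[96, 2, 71, 4, 7, 5] cursor@71
After 8 (delete_current): list=[96, 2, 4, 7, 5] cursor@4

Answer: 4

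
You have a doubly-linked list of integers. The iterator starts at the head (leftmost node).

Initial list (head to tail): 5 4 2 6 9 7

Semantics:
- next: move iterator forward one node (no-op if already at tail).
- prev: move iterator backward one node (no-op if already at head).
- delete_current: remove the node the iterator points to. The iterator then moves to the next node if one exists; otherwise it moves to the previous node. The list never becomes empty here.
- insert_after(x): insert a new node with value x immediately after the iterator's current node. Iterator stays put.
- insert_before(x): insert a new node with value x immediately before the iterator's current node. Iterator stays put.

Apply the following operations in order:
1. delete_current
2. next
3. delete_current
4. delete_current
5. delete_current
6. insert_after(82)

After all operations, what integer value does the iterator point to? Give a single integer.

Answer: 7

Derivation:
After 1 (delete_current): list=[4, 2, 6, 9, 7] cursor@4
After 2 (next): list=[4, 2, 6, 9, 7] cursor@2
After 3 (delete_current): list=[4, 6, 9, 7] cursor@6
After 4 (delete_current): list=[4, 9, 7] cursor@9
After 5 (delete_current): list=[4, 7] cursor@7
After 6 (insert_after(82)): list=[4, 7, 82] cursor@7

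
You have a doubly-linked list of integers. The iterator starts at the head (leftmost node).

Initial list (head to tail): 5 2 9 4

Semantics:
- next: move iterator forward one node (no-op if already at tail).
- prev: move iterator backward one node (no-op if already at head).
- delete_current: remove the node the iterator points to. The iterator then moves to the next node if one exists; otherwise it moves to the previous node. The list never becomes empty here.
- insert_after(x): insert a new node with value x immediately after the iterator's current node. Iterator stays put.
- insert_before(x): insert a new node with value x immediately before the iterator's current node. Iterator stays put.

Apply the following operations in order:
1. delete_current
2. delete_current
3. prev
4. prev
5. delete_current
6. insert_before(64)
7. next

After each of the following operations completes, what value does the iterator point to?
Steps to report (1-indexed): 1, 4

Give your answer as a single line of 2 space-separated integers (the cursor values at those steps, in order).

After 1 (delete_current): list=[2, 9, 4] cursor@2
After 2 (delete_current): list=[9, 4] cursor@9
After 3 (prev): list=[9, 4] cursor@9
After 4 (prev): list=[9, 4] cursor@9
After 5 (delete_current): list=[4] cursor@4
After 6 (insert_before(64)): list=[64, 4] cursor@4
After 7 (next): list=[64, 4] cursor@4

Answer: 2 9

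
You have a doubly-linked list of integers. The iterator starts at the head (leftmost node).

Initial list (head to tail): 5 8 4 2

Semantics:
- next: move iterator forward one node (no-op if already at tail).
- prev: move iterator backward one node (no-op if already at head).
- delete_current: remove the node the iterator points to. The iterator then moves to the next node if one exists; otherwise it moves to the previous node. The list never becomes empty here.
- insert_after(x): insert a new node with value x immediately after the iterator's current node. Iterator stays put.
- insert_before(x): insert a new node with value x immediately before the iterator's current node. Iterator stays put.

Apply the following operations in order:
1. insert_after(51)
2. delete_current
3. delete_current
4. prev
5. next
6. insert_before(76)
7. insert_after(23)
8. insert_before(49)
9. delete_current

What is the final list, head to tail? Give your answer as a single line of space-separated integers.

After 1 (insert_after(51)): list=[5, 51, 8, 4, 2] cursor@5
After 2 (delete_current): list=[51, 8, 4, 2] cursor@51
After 3 (delete_current): list=[8, 4, 2] cursor@8
After 4 (prev): list=[8, 4, 2] cursor@8
After 5 (next): list=[8, 4, 2] cursor@4
After 6 (insert_before(76)): list=[8, 76, 4, 2] cursor@4
After 7 (insert_after(23)): list=[8, 76, 4, 23, 2] cursor@4
After 8 (insert_before(49)): list=[8, 76, 49, 4, 23, 2] cursor@4
After 9 (delete_current): list=[8, 76, 49, 23, 2] cursor@23

Answer: 8 76 49 23 2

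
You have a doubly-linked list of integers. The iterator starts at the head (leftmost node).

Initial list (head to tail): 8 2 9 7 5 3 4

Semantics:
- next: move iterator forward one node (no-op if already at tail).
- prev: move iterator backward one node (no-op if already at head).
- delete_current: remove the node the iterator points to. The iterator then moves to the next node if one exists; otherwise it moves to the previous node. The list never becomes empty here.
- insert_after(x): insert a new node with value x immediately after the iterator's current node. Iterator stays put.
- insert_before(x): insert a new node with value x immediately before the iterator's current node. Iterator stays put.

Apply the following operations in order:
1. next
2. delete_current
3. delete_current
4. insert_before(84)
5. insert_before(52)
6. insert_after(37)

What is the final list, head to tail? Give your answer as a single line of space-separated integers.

After 1 (next): list=[8, 2, 9, 7, 5, 3, 4] cursor@2
After 2 (delete_current): list=[8, 9, 7, 5, 3, 4] cursor@9
After 3 (delete_current): list=[8, 7, 5, 3, 4] cursor@7
After 4 (insert_before(84)): list=[8, 84, 7, 5, 3, 4] cursor@7
After 5 (insert_before(52)): list=[8, 84, 52, 7, 5, 3, 4] cursor@7
After 6 (insert_after(37)): list=[8, 84, 52, 7, 37, 5, 3, 4] cursor@7

Answer: 8 84 52 7 37 5 3 4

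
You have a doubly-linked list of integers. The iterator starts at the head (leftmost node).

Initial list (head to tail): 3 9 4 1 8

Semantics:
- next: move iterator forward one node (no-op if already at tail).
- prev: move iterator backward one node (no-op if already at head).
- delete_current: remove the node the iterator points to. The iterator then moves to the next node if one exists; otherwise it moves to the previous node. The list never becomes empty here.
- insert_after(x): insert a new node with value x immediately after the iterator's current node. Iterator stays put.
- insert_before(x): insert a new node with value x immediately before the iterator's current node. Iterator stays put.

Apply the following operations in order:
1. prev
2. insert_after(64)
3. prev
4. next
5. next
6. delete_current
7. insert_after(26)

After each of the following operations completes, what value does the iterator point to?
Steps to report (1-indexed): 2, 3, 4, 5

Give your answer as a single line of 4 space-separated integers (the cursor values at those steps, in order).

After 1 (prev): list=[3, 9, 4, 1, 8] cursor@3
After 2 (insert_after(64)): list=[3, 64, 9, 4, 1, 8] cursor@3
After 3 (prev): list=[3, 64, 9, 4, 1, 8] cursor@3
After 4 (next): list=[3, 64, 9, 4, 1, 8] cursor@64
After 5 (next): list=[3, 64, 9, 4, 1, 8] cursor@9
After 6 (delete_current): list=[3, 64, 4, 1, 8] cursor@4
After 7 (insert_after(26)): list=[3, 64, 4, 26, 1, 8] cursor@4

Answer: 3 3 64 9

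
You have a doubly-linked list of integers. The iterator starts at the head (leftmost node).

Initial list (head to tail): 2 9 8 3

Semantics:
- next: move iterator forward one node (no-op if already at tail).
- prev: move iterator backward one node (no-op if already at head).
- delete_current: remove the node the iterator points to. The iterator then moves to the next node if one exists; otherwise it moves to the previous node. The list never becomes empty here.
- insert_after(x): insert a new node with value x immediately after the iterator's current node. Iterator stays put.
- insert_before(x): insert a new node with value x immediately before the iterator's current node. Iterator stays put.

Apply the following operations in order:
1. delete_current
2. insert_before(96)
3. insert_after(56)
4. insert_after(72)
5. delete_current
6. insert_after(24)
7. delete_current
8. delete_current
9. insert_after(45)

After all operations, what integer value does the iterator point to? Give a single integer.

Answer: 56

Derivation:
After 1 (delete_current): list=[9, 8, 3] cursor@9
After 2 (insert_before(96)): list=[96, 9, 8, 3] cursor@9
After 3 (insert_after(56)): list=[96, 9, 56, 8, 3] cursor@9
After 4 (insert_after(72)): list=[96, 9, 72, 56, 8, 3] cursor@9
After 5 (delete_current): list=[96, 72, 56, 8, 3] cursor@72
After 6 (insert_after(24)): list=[96, 72, 24, 56, 8, 3] cursor@72
After 7 (delete_current): list=[96, 24, 56, 8, 3] cursor@24
After 8 (delete_current): list=[96, 56, 8, 3] cursor@56
After 9 (insert_after(45)): list=[96, 56, 45, 8, 3] cursor@56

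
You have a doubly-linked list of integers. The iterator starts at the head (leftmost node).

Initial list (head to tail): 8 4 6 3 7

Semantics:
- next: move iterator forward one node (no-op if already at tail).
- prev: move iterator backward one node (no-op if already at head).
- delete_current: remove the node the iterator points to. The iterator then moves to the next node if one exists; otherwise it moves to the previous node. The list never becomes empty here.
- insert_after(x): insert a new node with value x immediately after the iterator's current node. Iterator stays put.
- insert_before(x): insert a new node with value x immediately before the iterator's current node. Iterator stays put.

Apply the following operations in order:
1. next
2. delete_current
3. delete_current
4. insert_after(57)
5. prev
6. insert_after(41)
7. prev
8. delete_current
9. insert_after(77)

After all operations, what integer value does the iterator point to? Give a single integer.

Answer: 41

Derivation:
After 1 (next): list=[8, 4, 6, 3, 7] cursor@4
After 2 (delete_current): list=[8, 6, 3, 7] cursor@6
After 3 (delete_current): list=[8, 3, 7] cursor@3
After 4 (insert_after(57)): list=[8, 3, 57, 7] cursor@3
After 5 (prev): list=[8, 3, 57, 7] cursor@8
After 6 (insert_after(41)): list=[8, 41, 3, 57, 7] cursor@8
After 7 (prev): list=[8, 41, 3, 57, 7] cursor@8
After 8 (delete_current): list=[41, 3, 57, 7] cursor@41
After 9 (insert_after(77)): list=[41, 77, 3, 57, 7] cursor@41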